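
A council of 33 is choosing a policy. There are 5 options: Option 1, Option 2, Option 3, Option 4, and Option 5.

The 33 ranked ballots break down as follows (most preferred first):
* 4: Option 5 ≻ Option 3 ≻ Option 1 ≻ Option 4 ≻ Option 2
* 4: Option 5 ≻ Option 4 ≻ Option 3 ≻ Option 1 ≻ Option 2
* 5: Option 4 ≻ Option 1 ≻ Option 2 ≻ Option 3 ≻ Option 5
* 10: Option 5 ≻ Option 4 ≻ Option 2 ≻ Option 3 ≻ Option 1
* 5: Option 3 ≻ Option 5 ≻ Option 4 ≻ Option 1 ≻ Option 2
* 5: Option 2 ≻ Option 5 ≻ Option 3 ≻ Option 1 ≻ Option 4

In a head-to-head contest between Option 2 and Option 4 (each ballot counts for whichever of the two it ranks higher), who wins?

Option 4

Option 2 is ranked above Option 4 on 5 ballots; Option 4 above Option 2 on 28.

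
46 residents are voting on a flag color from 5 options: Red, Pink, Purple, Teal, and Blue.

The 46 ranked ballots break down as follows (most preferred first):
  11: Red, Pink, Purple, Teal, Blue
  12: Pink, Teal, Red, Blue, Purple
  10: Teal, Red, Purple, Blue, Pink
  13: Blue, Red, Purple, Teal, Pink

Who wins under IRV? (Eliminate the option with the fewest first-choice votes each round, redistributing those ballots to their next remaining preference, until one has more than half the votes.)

Round 1: Red 11, Pink 12, Purple 0, Teal 10, Blue 13. Purple eliminated.
Round 2: Red 11, Pink 12, Teal 10, Blue 13. Teal eliminated.
Round 3: Red 21, Pink 12, Blue 13. Pink eliminated.
Round 4: Red 33, Blue 13. Red has a majority (≥24).

Red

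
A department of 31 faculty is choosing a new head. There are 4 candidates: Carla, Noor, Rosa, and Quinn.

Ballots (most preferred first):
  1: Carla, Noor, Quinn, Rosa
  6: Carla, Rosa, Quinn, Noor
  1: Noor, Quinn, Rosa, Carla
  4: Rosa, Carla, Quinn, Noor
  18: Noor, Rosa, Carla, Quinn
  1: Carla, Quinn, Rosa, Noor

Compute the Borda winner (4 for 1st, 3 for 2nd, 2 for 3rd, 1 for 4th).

Carla: 1×4 + 6×4 + 1×1 + 4×3 + 18×2 + 1×4 = 81
Noor: 1×3 + 6×1 + 1×4 + 4×1 + 18×4 + 1×1 = 90
Rosa: 1×1 + 6×3 + 1×2 + 4×4 + 18×3 + 1×2 = 93
Quinn: 1×2 + 6×2 + 1×3 + 4×2 + 18×1 + 1×3 = 46

Rosa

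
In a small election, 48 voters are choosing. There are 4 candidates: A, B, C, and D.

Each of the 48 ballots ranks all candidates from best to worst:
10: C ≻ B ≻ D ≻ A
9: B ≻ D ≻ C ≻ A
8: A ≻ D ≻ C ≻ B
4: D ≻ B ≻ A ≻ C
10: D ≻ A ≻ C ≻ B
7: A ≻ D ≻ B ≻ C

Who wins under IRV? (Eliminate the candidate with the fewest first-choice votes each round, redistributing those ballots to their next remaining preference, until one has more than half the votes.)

D

Round 1: A 15, B 9, C 10, D 14. B eliminated.
Round 2: A 15, C 10, D 23. C eliminated.
Round 3: A 15, D 33. D has a majority (≥25).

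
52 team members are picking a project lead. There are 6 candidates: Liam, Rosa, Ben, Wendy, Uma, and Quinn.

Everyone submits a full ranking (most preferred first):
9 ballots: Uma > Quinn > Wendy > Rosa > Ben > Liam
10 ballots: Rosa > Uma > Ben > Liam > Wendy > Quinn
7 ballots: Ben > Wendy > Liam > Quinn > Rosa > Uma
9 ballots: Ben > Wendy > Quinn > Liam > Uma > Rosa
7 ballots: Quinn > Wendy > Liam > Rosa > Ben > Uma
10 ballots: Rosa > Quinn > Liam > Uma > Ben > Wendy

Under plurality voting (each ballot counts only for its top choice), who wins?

Rosa

First-place votes: Liam 0, Rosa 20, Ben 16, Wendy 0, Uma 9, Quinn 7.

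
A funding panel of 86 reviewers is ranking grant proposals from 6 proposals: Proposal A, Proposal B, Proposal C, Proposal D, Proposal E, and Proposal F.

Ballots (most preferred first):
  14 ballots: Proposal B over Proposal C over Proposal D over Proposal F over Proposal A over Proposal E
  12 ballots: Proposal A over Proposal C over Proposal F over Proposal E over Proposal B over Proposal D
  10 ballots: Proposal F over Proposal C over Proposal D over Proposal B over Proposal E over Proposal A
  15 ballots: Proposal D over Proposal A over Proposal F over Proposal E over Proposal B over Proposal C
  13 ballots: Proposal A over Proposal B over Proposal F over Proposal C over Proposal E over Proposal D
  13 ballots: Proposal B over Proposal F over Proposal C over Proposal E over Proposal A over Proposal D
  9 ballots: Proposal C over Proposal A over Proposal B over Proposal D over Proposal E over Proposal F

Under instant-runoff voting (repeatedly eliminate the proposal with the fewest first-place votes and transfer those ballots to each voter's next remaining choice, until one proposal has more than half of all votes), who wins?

Proposal A

Round 1: Proposal A 25, Proposal B 27, Proposal C 9, Proposal D 15, Proposal E 0, Proposal F 10. Proposal E eliminated.
Round 2: Proposal A 25, Proposal B 27, Proposal C 9, Proposal D 15, Proposal F 10. Proposal C eliminated.
Round 3: Proposal A 34, Proposal B 27, Proposal D 15, Proposal F 10. Proposal F eliminated.
Round 4: Proposal A 34, Proposal B 27, Proposal D 25. Proposal D eliminated.
Round 5: Proposal A 49, Proposal B 37. Proposal A has a majority (≥44).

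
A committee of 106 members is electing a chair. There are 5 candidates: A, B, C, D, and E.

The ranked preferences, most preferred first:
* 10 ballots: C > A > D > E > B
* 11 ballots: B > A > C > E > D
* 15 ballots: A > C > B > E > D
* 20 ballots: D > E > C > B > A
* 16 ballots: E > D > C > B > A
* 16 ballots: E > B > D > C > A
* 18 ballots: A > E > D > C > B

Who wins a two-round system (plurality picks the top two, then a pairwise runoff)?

Round 1 first-place votes: A 33, B 11, C 10, D 20, E 32. A and E advance.
Runoff: A is ranked above E on 54 ballots, E above A on 52.

A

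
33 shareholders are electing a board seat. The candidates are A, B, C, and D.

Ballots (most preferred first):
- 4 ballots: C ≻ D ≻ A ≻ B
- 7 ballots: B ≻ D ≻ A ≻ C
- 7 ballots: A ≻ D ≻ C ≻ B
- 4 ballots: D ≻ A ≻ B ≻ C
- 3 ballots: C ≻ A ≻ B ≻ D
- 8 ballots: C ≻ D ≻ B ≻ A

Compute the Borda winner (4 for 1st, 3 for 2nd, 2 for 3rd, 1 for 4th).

D

A: 4×2 + 7×2 + 7×4 + 4×3 + 3×3 + 8×1 = 79
B: 4×1 + 7×4 + 7×1 + 4×2 + 3×2 + 8×2 = 69
C: 4×4 + 7×1 + 7×2 + 4×1 + 3×4 + 8×4 = 85
D: 4×3 + 7×3 + 7×3 + 4×4 + 3×1 + 8×3 = 97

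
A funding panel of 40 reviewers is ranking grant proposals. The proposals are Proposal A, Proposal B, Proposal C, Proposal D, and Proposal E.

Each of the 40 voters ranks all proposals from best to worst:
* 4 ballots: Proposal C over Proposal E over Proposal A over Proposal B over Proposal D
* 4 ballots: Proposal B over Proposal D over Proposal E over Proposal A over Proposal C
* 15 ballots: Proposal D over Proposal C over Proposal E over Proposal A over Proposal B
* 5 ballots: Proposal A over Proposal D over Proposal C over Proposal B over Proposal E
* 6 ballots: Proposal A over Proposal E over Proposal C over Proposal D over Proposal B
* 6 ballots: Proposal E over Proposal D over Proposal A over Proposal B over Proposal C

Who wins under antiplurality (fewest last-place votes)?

Last-place votes: Proposal A 0, Proposal B 21, Proposal C 10, Proposal D 4, Proposal E 5.

Proposal A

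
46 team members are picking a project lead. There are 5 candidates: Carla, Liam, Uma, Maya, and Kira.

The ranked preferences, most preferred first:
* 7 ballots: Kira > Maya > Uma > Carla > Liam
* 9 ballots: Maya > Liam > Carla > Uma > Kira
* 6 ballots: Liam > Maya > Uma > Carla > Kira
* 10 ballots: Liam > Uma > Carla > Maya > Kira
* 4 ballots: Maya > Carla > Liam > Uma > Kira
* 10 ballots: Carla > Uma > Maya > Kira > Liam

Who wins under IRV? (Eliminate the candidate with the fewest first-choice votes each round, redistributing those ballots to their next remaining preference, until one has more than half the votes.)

Maya

Round 1: Carla 10, Liam 16, Uma 0, Maya 13, Kira 7. Uma eliminated.
Round 2: Carla 10, Liam 16, Maya 13, Kira 7. Kira eliminated.
Round 3: Carla 10, Liam 16, Maya 20. Carla eliminated.
Round 4: Liam 16, Maya 30. Maya has a majority (≥24).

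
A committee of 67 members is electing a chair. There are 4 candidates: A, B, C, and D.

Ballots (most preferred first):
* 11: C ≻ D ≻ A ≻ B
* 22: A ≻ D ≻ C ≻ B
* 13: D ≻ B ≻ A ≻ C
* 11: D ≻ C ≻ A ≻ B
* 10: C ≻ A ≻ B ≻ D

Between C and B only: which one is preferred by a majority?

C

C is ranked above B on 54 ballots; B above C on 13.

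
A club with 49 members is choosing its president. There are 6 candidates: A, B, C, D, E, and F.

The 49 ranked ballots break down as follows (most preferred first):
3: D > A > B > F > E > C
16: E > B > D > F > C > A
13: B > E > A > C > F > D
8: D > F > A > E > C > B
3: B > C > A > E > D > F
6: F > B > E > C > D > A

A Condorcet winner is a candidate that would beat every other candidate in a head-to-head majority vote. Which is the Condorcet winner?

B

B vs A: 38–11
B vs C: 41–8
B vs D: 38–11
B vs E: 25–24
B vs F: 35–14
B beats every other candidate.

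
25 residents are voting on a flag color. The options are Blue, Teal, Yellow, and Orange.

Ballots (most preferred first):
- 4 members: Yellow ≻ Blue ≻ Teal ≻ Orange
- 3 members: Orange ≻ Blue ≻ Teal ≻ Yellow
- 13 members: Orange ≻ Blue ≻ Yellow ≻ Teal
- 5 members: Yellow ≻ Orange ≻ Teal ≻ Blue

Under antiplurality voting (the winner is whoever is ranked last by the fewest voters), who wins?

Last-place votes: Blue 5, Teal 13, Yellow 3, Orange 4.

Yellow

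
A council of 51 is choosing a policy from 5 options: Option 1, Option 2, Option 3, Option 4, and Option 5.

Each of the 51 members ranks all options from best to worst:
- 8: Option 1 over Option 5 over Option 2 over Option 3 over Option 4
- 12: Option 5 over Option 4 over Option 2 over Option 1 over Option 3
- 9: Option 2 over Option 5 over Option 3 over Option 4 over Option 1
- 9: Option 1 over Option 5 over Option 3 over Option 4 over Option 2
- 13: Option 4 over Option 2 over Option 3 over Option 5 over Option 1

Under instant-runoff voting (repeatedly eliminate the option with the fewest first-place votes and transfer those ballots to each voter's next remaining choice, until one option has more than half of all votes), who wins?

Round 1: Option 1 17, Option 2 9, Option 3 0, Option 4 13, Option 5 12. Option 3 eliminated.
Round 2: Option 1 17, Option 2 9, Option 4 13, Option 5 12. Option 2 eliminated.
Round 3: Option 1 17, Option 4 13, Option 5 21. Option 4 eliminated.
Round 4: Option 1 17, Option 5 34. Option 5 has a majority (≥26).

Option 5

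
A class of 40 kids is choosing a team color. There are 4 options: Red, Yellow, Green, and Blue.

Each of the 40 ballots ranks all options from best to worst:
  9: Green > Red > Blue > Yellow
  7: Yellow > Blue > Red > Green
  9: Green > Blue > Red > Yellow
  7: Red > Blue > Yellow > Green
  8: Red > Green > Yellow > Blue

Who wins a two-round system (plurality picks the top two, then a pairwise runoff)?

Round 1 first-place votes: Red 15, Yellow 7, Green 18, Blue 0. Green and Red advance.
Runoff: Green is ranked above Red on 18 ballots, Red above Green on 22.

Red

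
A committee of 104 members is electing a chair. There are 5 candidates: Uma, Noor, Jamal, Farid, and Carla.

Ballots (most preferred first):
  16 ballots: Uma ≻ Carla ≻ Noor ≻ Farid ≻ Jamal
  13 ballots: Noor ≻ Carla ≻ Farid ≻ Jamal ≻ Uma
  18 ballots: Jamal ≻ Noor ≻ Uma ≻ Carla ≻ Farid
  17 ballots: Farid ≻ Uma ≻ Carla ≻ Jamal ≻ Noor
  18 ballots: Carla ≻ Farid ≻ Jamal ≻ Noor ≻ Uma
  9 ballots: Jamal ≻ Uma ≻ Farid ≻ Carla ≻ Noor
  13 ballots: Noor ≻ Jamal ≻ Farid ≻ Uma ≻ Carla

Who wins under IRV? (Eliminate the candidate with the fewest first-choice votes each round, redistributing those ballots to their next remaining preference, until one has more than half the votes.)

Carla

Round 1: Uma 16, Noor 26, Jamal 27, Farid 17, Carla 18. Uma eliminated.
Round 2: Noor 26, Jamal 27, Farid 17, Carla 34. Farid eliminated.
Round 3: Noor 26, Jamal 27, Carla 51. Noor eliminated.
Round 4: Jamal 40, Carla 64. Carla has a majority (≥53).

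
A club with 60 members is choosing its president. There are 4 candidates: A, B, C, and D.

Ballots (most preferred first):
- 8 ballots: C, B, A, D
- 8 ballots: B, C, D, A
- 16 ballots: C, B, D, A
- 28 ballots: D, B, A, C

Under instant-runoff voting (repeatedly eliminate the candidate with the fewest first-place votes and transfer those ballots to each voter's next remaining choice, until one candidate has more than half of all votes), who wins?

C

Round 1: A 0, B 8, C 24, D 28. A eliminated.
Round 2: B 8, C 24, D 28. B eliminated.
Round 3: C 32, D 28. C has a majority (≥31).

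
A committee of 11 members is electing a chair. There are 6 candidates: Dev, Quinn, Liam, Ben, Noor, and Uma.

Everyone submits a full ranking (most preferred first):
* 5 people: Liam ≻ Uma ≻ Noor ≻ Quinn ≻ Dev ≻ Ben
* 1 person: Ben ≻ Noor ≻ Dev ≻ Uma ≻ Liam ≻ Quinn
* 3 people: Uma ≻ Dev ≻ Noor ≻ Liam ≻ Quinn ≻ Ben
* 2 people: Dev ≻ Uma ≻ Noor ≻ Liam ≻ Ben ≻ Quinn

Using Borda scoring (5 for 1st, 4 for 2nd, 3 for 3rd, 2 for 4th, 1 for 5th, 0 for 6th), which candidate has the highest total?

Dev: 5×1 + 1×3 + 3×4 + 2×5 = 30
Quinn: 5×2 + 1×0 + 3×1 + 2×0 = 13
Liam: 5×5 + 1×1 + 3×2 + 2×2 = 36
Ben: 5×0 + 1×5 + 3×0 + 2×1 = 7
Noor: 5×3 + 1×4 + 3×3 + 2×3 = 34
Uma: 5×4 + 1×2 + 3×5 + 2×4 = 45

Uma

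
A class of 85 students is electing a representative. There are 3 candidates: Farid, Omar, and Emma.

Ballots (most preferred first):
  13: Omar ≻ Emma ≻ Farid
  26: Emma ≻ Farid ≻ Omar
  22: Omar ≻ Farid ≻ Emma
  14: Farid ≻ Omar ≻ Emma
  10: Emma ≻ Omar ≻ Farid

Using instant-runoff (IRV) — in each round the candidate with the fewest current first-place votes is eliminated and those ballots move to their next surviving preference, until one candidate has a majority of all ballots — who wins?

Omar

Round 1: Farid 14, Omar 35, Emma 36. Farid eliminated.
Round 2: Omar 49, Emma 36. Omar has a majority (≥43).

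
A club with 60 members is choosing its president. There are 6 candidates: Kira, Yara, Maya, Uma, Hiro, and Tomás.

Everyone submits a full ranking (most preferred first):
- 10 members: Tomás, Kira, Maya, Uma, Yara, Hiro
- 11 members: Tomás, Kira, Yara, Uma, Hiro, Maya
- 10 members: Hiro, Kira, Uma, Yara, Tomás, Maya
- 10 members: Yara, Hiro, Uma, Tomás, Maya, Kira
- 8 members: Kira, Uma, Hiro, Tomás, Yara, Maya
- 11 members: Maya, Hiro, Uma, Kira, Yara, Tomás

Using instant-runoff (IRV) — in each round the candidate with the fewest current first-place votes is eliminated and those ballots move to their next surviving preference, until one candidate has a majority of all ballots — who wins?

Round 1: Kira 8, Yara 10, Maya 11, Uma 0, Hiro 10, Tomás 21. Uma eliminated.
Round 2: Kira 8, Yara 10, Maya 11, Hiro 10, Tomás 21. Kira eliminated.
Round 3: Yara 10, Maya 11, Hiro 18, Tomás 21. Yara eliminated.
Round 4: Maya 11, Hiro 28, Tomás 21. Maya eliminated.
Round 5: Hiro 39, Tomás 21. Hiro has a majority (≥31).

Hiro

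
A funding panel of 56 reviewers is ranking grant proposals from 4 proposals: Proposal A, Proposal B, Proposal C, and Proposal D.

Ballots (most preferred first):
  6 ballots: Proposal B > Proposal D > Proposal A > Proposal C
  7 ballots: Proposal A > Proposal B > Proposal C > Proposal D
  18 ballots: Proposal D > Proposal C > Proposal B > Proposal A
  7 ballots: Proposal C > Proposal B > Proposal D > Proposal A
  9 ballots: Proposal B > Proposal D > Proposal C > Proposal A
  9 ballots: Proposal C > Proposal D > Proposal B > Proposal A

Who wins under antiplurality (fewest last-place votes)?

Last-place votes: Proposal A 43, Proposal B 0, Proposal C 6, Proposal D 7.

Proposal B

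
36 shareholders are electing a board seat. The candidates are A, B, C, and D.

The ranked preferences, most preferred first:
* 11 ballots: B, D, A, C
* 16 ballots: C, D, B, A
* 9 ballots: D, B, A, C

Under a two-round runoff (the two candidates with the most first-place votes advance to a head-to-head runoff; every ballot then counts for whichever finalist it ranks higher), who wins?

Round 1 first-place votes: A 0, B 11, C 16, D 9. C and B advance.
Runoff: C is ranked above B on 16 ballots, B above C on 20.

B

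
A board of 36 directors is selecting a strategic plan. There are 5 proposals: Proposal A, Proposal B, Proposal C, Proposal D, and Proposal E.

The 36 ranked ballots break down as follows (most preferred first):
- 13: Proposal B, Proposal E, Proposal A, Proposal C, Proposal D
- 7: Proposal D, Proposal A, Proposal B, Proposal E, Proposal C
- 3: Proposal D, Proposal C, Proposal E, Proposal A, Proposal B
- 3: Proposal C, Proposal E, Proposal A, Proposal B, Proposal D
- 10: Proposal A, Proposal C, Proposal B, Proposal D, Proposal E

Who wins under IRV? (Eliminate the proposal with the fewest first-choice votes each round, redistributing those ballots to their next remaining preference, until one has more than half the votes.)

Round 1: Proposal A 10, Proposal B 13, Proposal C 3, Proposal D 10, Proposal E 0. Proposal E eliminated.
Round 2: Proposal A 10, Proposal B 13, Proposal C 3, Proposal D 10. Proposal C eliminated.
Round 3: Proposal A 13, Proposal B 13, Proposal D 10. Proposal D eliminated.
Round 4: Proposal A 23, Proposal B 13. Proposal A has a majority (≥19).

Proposal A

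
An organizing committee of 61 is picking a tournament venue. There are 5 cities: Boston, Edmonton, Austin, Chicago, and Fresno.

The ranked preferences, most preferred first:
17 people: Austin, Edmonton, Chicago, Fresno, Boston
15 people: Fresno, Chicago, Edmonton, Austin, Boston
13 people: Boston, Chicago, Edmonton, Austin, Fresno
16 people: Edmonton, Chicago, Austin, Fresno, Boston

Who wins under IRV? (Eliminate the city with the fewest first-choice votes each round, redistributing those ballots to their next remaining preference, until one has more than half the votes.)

Round 1: Boston 13, Edmonton 16, Austin 17, Chicago 0, Fresno 15. Chicago eliminated.
Round 2: Boston 13, Edmonton 16, Austin 17, Fresno 15. Boston eliminated.
Round 3: Edmonton 29, Austin 17, Fresno 15. Fresno eliminated.
Round 4: Edmonton 44, Austin 17. Edmonton has a majority (≥31).

Edmonton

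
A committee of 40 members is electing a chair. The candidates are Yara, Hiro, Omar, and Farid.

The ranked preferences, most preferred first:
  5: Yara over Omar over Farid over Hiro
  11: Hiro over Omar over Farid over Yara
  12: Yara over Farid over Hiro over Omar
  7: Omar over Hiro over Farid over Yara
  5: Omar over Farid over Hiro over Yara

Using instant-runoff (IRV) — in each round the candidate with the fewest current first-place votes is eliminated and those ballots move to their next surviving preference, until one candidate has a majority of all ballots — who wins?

Round 1: Yara 17, Hiro 11, Omar 12, Farid 0. Farid eliminated.
Round 2: Yara 17, Hiro 11, Omar 12. Hiro eliminated.
Round 3: Yara 17, Omar 23. Omar has a majority (≥21).

Omar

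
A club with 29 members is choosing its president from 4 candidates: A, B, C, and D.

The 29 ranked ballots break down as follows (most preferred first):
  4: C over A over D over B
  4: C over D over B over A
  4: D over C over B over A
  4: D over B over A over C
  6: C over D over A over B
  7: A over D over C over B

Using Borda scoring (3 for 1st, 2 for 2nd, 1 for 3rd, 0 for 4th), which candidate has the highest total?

A: 4×2 + 4×0 + 4×0 + 4×1 + 6×1 + 7×3 = 39
B: 4×0 + 4×1 + 4×1 + 4×2 + 6×0 + 7×0 = 16
C: 4×3 + 4×3 + 4×2 + 4×0 + 6×3 + 7×1 = 57
D: 4×1 + 4×2 + 4×3 + 4×3 + 6×2 + 7×2 = 62

D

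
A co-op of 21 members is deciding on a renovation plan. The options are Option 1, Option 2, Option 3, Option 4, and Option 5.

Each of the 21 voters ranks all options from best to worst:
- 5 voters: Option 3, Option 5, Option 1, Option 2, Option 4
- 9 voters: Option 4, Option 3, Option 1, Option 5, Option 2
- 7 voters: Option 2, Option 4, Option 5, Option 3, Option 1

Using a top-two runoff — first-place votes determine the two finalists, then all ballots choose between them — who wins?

Round 1 first-place votes: Option 1 0, Option 2 7, Option 3 5, Option 4 9, Option 5 0. Option 4 and Option 2 advance.
Runoff: Option 4 is ranked above Option 2 on 9 ballots, Option 2 above Option 4 on 12.

Option 2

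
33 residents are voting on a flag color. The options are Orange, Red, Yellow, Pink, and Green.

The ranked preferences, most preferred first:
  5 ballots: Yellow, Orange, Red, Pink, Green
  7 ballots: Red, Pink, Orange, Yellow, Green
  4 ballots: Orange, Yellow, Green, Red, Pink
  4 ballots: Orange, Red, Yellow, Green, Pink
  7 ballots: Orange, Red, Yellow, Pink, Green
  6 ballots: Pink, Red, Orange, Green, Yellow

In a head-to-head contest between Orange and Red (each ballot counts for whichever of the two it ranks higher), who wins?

Orange

Orange is ranked above Red on 20 ballots; Red above Orange on 13.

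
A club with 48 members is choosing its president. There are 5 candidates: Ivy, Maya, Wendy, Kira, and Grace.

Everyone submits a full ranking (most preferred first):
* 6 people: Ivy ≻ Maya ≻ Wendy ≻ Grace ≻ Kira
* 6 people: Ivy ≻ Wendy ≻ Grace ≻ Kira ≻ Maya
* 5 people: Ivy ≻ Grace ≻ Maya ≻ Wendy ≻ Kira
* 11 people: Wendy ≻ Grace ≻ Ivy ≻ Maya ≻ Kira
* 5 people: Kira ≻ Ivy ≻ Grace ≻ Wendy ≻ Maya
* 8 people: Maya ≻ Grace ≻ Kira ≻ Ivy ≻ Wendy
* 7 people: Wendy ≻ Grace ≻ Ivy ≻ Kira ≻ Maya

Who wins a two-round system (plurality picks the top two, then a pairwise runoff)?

Round 1 first-place votes: Ivy 17, Maya 8, Wendy 18, Kira 5, Grace 0. Wendy and Ivy advance.
Runoff: Wendy is ranked above Ivy on 18 ballots, Ivy above Wendy on 30.

Ivy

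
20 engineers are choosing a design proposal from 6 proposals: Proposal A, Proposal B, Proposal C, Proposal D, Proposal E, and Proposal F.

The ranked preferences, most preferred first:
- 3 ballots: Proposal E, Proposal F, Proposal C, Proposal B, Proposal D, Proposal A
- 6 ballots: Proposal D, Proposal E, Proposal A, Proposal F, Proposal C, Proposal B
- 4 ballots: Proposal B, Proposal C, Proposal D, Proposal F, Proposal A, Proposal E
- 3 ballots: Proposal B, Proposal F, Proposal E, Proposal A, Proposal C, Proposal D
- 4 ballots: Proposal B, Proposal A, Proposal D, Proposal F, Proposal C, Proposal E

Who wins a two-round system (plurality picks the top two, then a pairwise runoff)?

Proposal B

Round 1 first-place votes: Proposal A 0, Proposal B 11, Proposal C 0, Proposal D 6, Proposal E 3, Proposal F 0. Proposal B and Proposal D advance.
Runoff: Proposal B is ranked above Proposal D on 14 ballots, Proposal D above Proposal B on 6.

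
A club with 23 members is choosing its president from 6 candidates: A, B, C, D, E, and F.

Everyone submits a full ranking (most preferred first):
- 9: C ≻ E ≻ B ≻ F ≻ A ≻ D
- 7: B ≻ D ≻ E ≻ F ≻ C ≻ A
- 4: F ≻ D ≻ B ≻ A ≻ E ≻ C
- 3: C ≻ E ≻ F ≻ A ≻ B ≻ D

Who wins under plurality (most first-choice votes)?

C

First-place votes: A 0, B 7, C 12, D 0, E 0, F 4.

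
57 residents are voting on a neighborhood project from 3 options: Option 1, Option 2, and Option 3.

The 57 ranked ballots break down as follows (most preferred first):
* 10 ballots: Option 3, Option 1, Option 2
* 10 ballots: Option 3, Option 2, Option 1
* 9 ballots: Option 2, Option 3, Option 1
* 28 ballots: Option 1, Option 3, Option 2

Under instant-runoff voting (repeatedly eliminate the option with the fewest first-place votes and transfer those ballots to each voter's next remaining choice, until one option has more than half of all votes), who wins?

Round 1: Option 1 28, Option 2 9, Option 3 20. Option 2 eliminated.
Round 2: Option 1 28, Option 3 29. Option 3 has a majority (≥29).

Option 3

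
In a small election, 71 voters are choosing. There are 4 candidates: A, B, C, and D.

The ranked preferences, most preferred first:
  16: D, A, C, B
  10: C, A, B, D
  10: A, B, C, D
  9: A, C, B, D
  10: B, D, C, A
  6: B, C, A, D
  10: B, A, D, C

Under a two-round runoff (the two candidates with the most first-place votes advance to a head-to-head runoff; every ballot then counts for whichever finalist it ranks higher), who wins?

A

Round 1 first-place votes: A 19, B 26, C 10, D 16. B and A advance.
Runoff: B is ranked above A on 26 ballots, A above B on 45.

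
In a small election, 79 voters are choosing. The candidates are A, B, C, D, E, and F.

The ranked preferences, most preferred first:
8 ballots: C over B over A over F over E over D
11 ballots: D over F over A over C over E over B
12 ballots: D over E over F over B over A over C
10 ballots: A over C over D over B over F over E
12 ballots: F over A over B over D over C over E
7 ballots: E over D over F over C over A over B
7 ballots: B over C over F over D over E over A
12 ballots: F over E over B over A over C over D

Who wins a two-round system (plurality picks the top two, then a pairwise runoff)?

D

Round 1 first-place votes: A 10, B 7, C 8, D 23, E 7, F 24. F and D advance.
Runoff: F is ranked above D on 39 ballots, D above F on 40.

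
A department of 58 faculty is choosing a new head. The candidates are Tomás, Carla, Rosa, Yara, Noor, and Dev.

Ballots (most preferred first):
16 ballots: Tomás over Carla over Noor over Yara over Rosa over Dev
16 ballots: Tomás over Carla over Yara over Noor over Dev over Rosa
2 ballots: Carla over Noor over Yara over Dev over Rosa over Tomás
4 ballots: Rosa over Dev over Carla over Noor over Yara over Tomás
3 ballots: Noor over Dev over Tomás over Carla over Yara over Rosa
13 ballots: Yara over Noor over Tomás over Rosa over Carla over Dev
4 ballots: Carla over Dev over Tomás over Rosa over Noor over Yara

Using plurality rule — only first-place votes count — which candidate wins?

Tomás

First-place votes: Tomás 32, Carla 6, Rosa 4, Yara 13, Noor 3, Dev 0.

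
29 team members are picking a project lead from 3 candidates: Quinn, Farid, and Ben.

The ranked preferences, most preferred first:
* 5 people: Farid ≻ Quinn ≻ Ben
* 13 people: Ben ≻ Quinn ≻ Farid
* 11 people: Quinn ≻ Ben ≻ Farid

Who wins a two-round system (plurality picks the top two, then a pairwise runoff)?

Round 1 first-place votes: Quinn 11, Farid 5, Ben 13. Ben and Quinn advance.
Runoff: Ben is ranked above Quinn on 13 ballots, Quinn above Ben on 16.

Quinn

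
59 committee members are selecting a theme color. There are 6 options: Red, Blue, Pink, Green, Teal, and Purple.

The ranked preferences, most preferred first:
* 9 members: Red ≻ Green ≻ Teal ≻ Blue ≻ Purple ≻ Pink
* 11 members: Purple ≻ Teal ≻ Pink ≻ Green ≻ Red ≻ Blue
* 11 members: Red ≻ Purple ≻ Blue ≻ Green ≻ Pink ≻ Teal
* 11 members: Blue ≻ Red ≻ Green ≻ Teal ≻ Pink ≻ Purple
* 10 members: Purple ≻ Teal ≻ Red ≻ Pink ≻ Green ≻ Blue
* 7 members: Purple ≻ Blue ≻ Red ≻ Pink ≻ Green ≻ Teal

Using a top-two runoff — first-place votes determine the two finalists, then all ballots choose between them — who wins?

Red

Round 1 first-place votes: Red 20, Blue 11, Pink 0, Green 0, Teal 0, Purple 28. Purple and Red advance.
Runoff: Purple is ranked above Red on 28 ballots, Red above Purple on 31.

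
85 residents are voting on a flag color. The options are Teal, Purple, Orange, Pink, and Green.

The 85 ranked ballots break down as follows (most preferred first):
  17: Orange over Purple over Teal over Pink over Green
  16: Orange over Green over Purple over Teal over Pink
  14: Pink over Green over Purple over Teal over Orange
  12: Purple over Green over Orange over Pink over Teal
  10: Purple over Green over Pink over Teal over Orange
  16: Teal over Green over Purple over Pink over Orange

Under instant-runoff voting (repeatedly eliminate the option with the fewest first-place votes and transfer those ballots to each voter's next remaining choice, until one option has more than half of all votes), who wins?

Round 1: Teal 16, Purple 22, Orange 33, Pink 14, Green 0. Green eliminated.
Round 2: Teal 16, Purple 22, Orange 33, Pink 14. Pink eliminated.
Round 3: Teal 16, Purple 36, Orange 33. Teal eliminated.
Round 4: Purple 52, Orange 33. Purple has a majority (≥43).

Purple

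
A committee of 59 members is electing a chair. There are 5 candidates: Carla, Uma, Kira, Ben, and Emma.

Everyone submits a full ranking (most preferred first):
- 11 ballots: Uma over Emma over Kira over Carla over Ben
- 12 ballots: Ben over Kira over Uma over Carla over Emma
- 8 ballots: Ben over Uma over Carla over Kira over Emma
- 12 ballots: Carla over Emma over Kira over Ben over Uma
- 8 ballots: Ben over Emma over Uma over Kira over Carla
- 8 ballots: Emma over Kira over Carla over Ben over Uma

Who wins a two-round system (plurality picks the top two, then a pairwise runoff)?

Carla

Round 1 first-place votes: Carla 12, Uma 11, Kira 0, Ben 28, Emma 8. Ben and Carla advance.
Runoff: Ben is ranked above Carla on 28 ballots, Carla above Ben on 31.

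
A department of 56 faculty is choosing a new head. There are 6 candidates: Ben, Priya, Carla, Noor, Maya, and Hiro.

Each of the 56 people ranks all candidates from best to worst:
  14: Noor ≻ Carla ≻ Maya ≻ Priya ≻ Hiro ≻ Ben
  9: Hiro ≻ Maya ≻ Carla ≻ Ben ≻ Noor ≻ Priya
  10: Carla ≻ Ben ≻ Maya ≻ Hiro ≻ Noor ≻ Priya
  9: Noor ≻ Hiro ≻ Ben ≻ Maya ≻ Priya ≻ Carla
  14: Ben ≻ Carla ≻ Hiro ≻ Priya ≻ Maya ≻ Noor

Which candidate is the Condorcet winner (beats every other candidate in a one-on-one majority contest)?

Carla vs Ben: 33–23
Carla vs Priya: 47–9
Carla vs Noor: 33–23
Carla vs Maya: 38–18
Carla vs Hiro: 38–18
Carla beats every other candidate.

Carla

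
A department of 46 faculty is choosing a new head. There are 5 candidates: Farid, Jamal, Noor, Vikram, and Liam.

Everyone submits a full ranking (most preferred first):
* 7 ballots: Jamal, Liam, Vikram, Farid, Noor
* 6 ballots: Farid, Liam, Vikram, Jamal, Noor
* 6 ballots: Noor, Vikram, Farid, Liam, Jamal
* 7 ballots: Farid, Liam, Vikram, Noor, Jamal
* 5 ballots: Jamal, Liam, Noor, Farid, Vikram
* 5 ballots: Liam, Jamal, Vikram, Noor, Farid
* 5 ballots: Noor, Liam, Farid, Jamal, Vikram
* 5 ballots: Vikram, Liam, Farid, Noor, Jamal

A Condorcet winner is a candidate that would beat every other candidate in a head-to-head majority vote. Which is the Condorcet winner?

Liam

Liam vs Farid: 27–19
Liam vs Jamal: 34–12
Liam vs Noor: 35–11
Liam vs Vikram: 35–11
Liam beats every other candidate.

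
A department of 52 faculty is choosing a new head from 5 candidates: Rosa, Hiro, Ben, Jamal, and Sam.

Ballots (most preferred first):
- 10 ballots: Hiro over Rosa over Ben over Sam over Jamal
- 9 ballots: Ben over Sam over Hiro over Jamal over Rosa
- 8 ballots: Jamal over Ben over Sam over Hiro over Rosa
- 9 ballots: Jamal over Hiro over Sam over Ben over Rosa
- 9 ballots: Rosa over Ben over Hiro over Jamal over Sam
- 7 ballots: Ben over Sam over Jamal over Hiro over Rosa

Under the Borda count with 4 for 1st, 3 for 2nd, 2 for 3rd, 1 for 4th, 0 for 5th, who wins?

Ben

Rosa: 10×3 + 9×0 + 8×0 + 9×0 + 9×4 + 7×0 = 66
Hiro: 10×4 + 9×2 + 8×1 + 9×3 + 9×2 + 7×1 = 118
Ben: 10×2 + 9×4 + 8×3 + 9×1 + 9×3 + 7×4 = 144
Jamal: 10×0 + 9×1 + 8×4 + 9×4 + 9×1 + 7×2 = 100
Sam: 10×1 + 9×3 + 8×2 + 9×2 + 9×0 + 7×3 = 92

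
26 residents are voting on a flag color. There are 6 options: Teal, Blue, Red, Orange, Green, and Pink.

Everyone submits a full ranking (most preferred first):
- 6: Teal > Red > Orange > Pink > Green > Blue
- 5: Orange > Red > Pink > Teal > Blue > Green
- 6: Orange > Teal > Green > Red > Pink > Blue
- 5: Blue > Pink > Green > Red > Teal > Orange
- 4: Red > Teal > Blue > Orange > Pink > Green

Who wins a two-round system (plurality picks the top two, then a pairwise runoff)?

Teal

Round 1 first-place votes: Teal 6, Blue 5, Red 4, Orange 11, Green 0, Pink 0. Orange and Teal advance.
Runoff: Orange is ranked above Teal on 11 ballots, Teal above Orange on 15.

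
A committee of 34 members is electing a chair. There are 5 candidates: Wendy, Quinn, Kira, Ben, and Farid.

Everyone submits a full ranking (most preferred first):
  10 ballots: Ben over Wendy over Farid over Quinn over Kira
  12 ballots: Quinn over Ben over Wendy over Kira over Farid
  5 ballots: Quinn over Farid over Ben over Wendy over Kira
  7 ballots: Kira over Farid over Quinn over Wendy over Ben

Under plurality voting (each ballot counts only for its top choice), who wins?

Quinn

First-place votes: Wendy 0, Quinn 17, Kira 7, Ben 10, Farid 0.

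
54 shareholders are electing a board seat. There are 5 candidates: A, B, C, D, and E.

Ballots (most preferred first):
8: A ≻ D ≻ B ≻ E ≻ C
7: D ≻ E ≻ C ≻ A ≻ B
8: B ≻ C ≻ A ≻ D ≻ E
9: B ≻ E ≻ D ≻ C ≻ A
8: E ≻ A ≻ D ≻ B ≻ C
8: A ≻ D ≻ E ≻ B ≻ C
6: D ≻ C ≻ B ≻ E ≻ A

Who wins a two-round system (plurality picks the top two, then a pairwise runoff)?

A

Round 1 first-place votes: A 16, B 17, C 0, D 13, E 8. B and A advance.
Runoff: B is ranked above A on 23 ballots, A above B on 31.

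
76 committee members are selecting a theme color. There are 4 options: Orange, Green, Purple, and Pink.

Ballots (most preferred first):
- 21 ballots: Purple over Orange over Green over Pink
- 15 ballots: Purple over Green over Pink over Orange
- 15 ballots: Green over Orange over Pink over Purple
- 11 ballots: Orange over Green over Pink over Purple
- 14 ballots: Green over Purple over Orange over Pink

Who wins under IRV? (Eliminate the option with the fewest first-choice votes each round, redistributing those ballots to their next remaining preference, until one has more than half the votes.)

Green

Round 1: Orange 11, Green 29, Purple 36, Pink 0. Pink eliminated.
Round 2: Orange 11, Green 29, Purple 36. Orange eliminated.
Round 3: Green 40, Purple 36. Green has a majority (≥39).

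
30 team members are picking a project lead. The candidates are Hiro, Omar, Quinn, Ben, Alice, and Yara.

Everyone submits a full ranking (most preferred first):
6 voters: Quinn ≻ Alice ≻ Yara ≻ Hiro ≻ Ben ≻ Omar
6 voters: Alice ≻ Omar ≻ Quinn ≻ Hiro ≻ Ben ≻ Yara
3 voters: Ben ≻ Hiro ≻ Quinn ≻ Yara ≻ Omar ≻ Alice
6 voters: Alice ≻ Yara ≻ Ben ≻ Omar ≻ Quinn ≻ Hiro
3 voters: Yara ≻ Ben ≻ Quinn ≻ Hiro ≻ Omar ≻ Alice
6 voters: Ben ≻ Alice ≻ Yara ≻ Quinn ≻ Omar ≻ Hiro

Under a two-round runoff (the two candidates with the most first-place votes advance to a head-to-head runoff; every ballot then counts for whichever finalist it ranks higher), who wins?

Round 1 first-place votes: Hiro 0, Omar 0, Quinn 6, Ben 9, Alice 12, Yara 3. Alice and Ben advance.
Runoff: Alice is ranked above Ben on 18 ballots, Ben above Alice on 12.

Alice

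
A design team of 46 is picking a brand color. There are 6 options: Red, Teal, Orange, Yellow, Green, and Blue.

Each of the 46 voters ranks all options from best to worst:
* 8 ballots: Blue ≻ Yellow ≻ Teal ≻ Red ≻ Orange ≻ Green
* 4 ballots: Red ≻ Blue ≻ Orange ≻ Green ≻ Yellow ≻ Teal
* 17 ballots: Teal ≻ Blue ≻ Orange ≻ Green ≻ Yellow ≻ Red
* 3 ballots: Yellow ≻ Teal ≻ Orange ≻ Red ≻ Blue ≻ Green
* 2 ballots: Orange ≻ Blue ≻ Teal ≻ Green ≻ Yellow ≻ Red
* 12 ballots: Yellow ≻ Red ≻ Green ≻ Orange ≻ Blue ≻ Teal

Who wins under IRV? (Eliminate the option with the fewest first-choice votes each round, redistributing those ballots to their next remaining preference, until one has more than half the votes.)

Round 1: Red 4, Teal 17, Orange 2, Yellow 15, Green 0, Blue 8. Green eliminated.
Round 2: Red 4, Teal 17, Orange 2, Yellow 15, Blue 8. Orange eliminated.
Round 3: Red 4, Teal 17, Yellow 15, Blue 10. Red eliminated.
Round 4: Teal 17, Yellow 15, Blue 14. Blue eliminated.
Round 5: Teal 19, Yellow 27. Yellow has a majority (≥24).

Yellow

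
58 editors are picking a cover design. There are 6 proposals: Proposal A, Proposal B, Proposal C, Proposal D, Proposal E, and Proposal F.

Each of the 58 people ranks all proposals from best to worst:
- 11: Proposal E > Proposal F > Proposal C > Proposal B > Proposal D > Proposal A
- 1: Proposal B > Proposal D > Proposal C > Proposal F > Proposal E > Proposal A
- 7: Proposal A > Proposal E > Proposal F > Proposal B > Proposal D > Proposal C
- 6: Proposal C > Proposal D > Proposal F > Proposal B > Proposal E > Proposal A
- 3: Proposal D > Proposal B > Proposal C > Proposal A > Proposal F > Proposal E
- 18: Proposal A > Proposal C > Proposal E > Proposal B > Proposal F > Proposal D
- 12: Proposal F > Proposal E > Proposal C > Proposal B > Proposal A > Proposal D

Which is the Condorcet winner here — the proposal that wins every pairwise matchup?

Proposal E vs Proposal A: 30–28
Proposal E vs Proposal B: 48–10
Proposal E vs Proposal C: 30–28
Proposal E vs Proposal D: 48–10
Proposal E vs Proposal F: 36–22
Proposal E beats every other proposal.

Proposal E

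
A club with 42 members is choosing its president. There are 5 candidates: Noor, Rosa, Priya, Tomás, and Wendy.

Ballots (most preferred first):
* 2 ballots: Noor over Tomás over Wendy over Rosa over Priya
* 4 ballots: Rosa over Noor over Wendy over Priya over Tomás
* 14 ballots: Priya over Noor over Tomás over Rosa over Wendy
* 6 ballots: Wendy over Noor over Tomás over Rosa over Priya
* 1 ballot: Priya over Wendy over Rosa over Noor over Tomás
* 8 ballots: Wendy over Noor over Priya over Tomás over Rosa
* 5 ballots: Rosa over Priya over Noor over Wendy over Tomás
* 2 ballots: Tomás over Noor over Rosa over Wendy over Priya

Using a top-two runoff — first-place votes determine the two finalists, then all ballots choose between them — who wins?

Round 1 first-place votes: Noor 2, Rosa 9, Priya 15, Tomás 2, Wendy 14. Priya and Wendy advance.
Runoff: Priya is ranked above Wendy on 20 ballots, Wendy above Priya on 22.

Wendy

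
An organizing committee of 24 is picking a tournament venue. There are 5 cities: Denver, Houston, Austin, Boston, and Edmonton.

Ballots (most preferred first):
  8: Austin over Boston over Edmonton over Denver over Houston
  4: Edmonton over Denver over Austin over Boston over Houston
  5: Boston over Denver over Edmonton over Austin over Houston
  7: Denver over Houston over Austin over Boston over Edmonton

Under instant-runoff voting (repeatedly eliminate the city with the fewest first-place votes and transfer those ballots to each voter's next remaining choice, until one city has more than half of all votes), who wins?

Round 1: Denver 7, Houston 0, Austin 8, Boston 5, Edmonton 4. Houston eliminated.
Round 2: Denver 7, Austin 8, Boston 5, Edmonton 4. Edmonton eliminated.
Round 3: Denver 11, Austin 8, Boston 5. Boston eliminated.
Round 4: Denver 16, Austin 8. Denver has a majority (≥13).

Denver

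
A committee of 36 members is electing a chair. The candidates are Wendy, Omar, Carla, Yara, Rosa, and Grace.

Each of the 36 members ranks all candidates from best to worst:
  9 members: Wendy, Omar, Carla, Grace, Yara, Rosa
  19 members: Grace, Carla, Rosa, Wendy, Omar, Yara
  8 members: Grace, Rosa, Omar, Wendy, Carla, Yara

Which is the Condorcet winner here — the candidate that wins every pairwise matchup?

Grace vs Wendy: 27–9
Grace vs Omar: 27–9
Grace vs Carla: 27–9
Grace vs Yara: 36–0
Grace vs Rosa: 36–0
Grace beats every other candidate.

Grace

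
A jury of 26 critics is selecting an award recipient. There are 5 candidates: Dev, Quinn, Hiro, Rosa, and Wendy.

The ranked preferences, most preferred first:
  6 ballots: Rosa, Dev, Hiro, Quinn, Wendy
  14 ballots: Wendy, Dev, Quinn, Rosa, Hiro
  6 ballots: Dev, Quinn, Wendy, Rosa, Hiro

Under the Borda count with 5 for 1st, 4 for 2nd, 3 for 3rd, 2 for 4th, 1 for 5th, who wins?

Dev: 6×4 + 14×4 + 6×5 = 110
Quinn: 6×2 + 14×3 + 6×4 = 78
Hiro: 6×3 + 14×1 + 6×1 = 38
Rosa: 6×5 + 14×2 + 6×2 = 70
Wendy: 6×1 + 14×5 + 6×3 = 94

Dev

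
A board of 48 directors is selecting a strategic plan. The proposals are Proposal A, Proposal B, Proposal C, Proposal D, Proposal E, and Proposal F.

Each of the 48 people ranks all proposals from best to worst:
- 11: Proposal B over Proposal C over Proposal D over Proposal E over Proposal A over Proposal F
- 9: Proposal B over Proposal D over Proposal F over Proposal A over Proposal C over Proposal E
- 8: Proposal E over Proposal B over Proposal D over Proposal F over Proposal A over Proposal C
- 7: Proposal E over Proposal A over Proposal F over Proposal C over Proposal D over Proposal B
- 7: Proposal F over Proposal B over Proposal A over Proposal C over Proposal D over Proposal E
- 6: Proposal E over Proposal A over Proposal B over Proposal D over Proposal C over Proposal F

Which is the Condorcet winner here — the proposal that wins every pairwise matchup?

Proposal B vs Proposal A: 35–13
Proposal B vs Proposal C: 41–7
Proposal B vs Proposal D: 41–7
Proposal B vs Proposal E: 27–21
Proposal B vs Proposal F: 34–14
Proposal B beats every other proposal.

Proposal B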